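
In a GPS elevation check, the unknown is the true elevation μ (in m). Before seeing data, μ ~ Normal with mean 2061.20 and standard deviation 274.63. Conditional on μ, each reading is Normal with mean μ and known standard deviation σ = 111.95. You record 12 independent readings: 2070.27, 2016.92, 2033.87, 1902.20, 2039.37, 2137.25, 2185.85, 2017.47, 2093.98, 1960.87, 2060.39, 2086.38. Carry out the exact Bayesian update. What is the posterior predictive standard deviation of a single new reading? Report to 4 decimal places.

For Normal data with known variance σ², a Normal(μ₀, σ₀²) prior on μ is conjugate. Posterior precision = 1/σ₀² + n/σ²; posterior mean is the precision-weighted average of μ₀ and x̄.
σ₀² = 274.63² = 75421.6369, σ² = 111.95² = 12532.8025; σ² + n·σ₀² = 12532.8025 + 12·75421.6369 = 917592.4453.
Posterior precision = 1/σ₀² + n/σ² = 1/75421.6369 + 12/12532.8025 = (σ² + n·σ₀²)/(σ₀²σ²) = 917592.4453/(75421.6369·12532.8025); posterior variance σₙ² = σ₀²σ²/(σ² + n·σ₀²) = 75421.6369·12532.8025/917592.4453 = 1030.135421.
Predictive variance for one new observation = σₙ² + σ² = 75421.6369·12532.8025/917592.4453 + 12532.8025 = σ²·(σ₀² + 917592.4453)/917592.4453 = 12532.8025·993014.0822/917592.4453 = 13562.937921; SD = √(12532.8025·993014.0822/917592.4453) = 116.4600.

116.4600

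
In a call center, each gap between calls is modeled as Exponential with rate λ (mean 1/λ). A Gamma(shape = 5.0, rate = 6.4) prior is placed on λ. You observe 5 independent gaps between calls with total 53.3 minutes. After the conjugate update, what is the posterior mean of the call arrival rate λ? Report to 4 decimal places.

0.1675

With a Gamma(shape α, rate β) prior on the exponential rate λ, the posterior after n observations with total T = Σxᵢ is Gamma(α+n, β+T).
Posterior: Gamma(5.0+5, 6.4+53.3) = Gamma(10.0, 59.7).
Posterior mean of λ = α/β = 10.0/59.7 = 0.1675.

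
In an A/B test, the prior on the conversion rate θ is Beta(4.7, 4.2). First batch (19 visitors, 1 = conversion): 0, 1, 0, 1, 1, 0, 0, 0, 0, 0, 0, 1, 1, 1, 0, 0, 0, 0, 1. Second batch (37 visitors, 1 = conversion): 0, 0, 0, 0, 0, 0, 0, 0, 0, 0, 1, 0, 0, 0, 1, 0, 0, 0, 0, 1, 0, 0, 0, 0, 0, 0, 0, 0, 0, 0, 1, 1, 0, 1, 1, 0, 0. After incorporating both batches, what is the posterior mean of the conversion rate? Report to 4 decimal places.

The Beta prior is conjugate to a Binomial/Bernoulli likelihood; the update adds successes to α and failures to β.
After batch 1: Beta(4.7+7, 4.2+12) = Beta(11.7, 16.2).
After batch 2: Beta(11.7+7, 16.2+30) = Beta(18.7, 46.2).
Posterior mean = α/(α+β) = 18.7/64.9 = 0.2881.

0.2881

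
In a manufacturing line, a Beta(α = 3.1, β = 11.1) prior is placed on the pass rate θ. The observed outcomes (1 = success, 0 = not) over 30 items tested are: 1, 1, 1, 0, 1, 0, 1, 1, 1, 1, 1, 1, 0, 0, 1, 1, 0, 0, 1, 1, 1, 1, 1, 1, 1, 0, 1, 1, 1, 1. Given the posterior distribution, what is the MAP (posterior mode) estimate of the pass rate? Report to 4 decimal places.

The Beta prior is conjugate to a Binomial/Bernoulli likelihood; the update adds successes to α and failures to β.
Posterior: Beta(α+k, β+n−k) = Beta(3.1+23, 11.1+7) = Beta(26.1, 18.1).
Mode of Beta(a,b) for a,b>1 is (a−1)/(a+b−2) = 25.1/42.2 = 0.5948.

0.5948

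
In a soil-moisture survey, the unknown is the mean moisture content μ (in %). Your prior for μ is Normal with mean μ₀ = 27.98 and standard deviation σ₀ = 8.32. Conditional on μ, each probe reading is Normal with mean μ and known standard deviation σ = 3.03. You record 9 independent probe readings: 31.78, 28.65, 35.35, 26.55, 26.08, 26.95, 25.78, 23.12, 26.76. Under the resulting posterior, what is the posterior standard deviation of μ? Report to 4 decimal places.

For Normal data with known variance σ², a Normal(μ₀, σ₀²) prior on μ is conjugate. Posterior precision = 1/σ₀² + n/σ²; posterior mean is the precision-weighted average of μ₀ and x̄.
σ₀² = 8.32² = 69.2224, σ² = 3.03² = 9.1809; σ² + n·σ₀² = 9.1809 + 9·69.2224 = 632.1825.
Posterior precision = 1/σ₀² + n/σ² = 1/69.2224 + 9/9.1809 = (σ² + n·σ₀²)/(σ₀²σ²) = 632.1825/(69.2224·9.1809); posterior variance σₙ² = σ₀²σ²/(σ² + n·σ₀²) = 69.2224·9.1809/632.1825 = 1.005286.
Posterior SD = √σₙ² = √(69.2224·9.1809/632.1825) = 1.0026.

1.0026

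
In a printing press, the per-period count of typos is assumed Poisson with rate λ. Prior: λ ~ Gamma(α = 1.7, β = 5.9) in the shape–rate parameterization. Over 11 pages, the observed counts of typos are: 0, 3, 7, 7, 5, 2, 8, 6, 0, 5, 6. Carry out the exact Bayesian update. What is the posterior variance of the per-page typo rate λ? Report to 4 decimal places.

With a Gamma(shape α, rate β) prior, the Poisson likelihood is conjugate: the posterior is Gamma(α + ΣXᵢ, β + n).
Sum of counts S = 49 over n = 11 pages.
Posterior: Gamma(α+S, β+n) = Gamma(1.7+49, 5.9+11) = Gamma(50.7, 16.9).
Var = α/β² = 50.7/16.9² = 0.1775.

0.1775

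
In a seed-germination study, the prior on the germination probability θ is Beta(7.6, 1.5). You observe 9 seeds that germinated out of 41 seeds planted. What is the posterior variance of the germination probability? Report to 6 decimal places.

0.004336

The Beta prior is conjugate to a Binomial/Bernoulli likelihood; the update adds successes to α and failures to β.
Posterior: Beta(α+k, β+n−k) = Beta(7.6+9, 1.5+32) = Beta(16.6, 33.5).
Var = αβ/((α+β)²(α+β+1)) = 16.6·33.5/(50.1²·51.1) = 0.004336.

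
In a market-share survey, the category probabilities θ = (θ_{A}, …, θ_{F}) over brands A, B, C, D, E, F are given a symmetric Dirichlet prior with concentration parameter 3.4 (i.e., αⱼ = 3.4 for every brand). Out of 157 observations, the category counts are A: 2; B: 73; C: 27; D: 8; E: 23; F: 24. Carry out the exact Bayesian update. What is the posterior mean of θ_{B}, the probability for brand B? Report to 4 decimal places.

The Dirichlet prior is conjugate to the Multinomial likelihood: each posterior αⱼ = prior αⱼ + observed count nⱼ.
Posterior concentration: (5.4, 76.4, 30.4, 11.4, 26.4, 27.4), total = 177.4.
E[θ_{B}|data] = α_{B}/Σα = 76.4/177.4 = 0.4307.

0.4307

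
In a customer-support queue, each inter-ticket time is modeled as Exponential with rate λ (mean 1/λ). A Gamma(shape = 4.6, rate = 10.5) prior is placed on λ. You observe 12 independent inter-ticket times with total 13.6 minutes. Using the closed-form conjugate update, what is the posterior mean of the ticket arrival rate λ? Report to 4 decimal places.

With a Gamma(shape α, rate β) prior on the exponential rate λ, the posterior after n observations with total T = Σxᵢ is Gamma(α+n, β+T).
Posterior: Gamma(4.6+12, 10.5+13.6) = Gamma(16.6, 24.1).
Posterior mean of λ = α/β = 16.6/24.1 = 0.6888.

0.6888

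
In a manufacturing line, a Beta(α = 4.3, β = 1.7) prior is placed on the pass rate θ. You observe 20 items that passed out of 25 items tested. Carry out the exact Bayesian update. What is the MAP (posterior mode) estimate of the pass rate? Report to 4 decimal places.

0.8034

The Beta prior is conjugate to a Binomial/Bernoulli likelihood; the update adds successes to α and failures to β.
Posterior: Beta(α+k, β+n−k) = Beta(4.3+20, 1.7+5) = Beta(24.3, 6.7).
Mode of Beta(a,b) for a,b>1 is (a−1)/(a+b−2) = 23.3/29.0 = 0.8034.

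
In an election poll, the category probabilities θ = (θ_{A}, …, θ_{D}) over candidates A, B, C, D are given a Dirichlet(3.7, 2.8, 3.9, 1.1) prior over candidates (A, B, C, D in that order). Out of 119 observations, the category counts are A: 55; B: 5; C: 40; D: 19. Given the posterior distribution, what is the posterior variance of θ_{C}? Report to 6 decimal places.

The Dirichlet prior is conjugate to the Multinomial likelihood: each posterior αⱼ = prior αⱼ + observed count nⱼ.
Posterior concentration: (58.7, 7.8, 43.9, 20.1), total = 130.5.
Var[θ_j] = α_j(Σα−α_j)/((Σα)²(Σα+1)) = 43.9·86.6/(130.5²·131.5) = 0.001698.

0.001698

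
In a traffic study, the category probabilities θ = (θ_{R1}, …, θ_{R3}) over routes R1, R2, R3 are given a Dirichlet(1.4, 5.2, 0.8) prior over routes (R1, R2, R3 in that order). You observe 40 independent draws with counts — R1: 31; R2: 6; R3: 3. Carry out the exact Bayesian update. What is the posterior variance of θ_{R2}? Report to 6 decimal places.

The Dirichlet prior is conjugate to the Multinomial likelihood: each posterior αⱼ = prior αⱼ + observed count nⱼ.
Posterior concentration: (32.4, 11.2, 3.8), total = 47.4.
Var[θ_j] = α_j(Σα−α_j)/((Σα)²(Σα+1)) = 11.2·36.2/(47.4²·48.4) = 0.003728.

0.003728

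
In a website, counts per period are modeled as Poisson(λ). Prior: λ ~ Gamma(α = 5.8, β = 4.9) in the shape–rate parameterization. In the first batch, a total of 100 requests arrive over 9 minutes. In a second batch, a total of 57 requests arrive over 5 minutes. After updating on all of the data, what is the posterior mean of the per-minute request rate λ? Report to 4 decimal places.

8.6138

With a Gamma(shape α, rate β) prior, the Poisson likelihood is conjugate: the posterior is Gamma(α + ΣXᵢ, β + n).
After batch 1: Gamma(α+S, β+n) = Gamma(5.8+100, 4.9+9) = Gamma(105.8, 13.9).
After batch 2: Gamma(α+S, β+n) = Gamma(105.8+57, 13.9+5) = Gamma(162.8, 18.9).
Posterior mean = α/β = 162.8/18.9 = 8.6138.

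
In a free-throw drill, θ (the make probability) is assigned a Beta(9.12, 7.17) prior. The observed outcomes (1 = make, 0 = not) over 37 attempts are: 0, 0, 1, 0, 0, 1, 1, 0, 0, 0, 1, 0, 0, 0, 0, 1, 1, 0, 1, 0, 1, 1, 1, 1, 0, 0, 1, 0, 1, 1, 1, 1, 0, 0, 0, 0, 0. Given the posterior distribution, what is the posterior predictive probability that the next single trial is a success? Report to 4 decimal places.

The Beta prior is conjugate to a Binomial/Bernoulli likelihood; the update adds successes to α and failures to β.
Posterior: Beta(α+k, β+n−k) = Beta(9.12+16, 7.17+21) = Beta(25.12, 28.17).
For a single future Bernoulli trial, P(success | data) = α/(α+β) = 0.4714.

0.4714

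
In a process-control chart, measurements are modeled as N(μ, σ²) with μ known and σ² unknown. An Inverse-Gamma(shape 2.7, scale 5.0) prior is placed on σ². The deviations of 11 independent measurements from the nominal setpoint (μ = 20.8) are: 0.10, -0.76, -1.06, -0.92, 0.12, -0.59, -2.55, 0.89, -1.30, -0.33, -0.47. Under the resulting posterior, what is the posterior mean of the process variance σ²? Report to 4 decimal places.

With known mean μ and an Inverse-Gamma(α, β) prior on σ², the Normal likelihood is conjugate: posterior is Inv-Gamma(α + n/2, β + Σ(xᵢ−μ)²/2).
Σ(xᵢ−μ)² = (0.10)² + (-0.76)² + (-1.06)² + (-0.92)² + (0.12)² + (-0.59)² + (-2.55)² + (0.89)² + (-1.30)² + (-0.33)² + (-0.47)² = 12.2345.
Posterior: Inv-Gamma(2.7 + 11/2, 5.0 + 12.2345/2) = Inv-Gamma(8.20, 11.11725).
E[σ²|data] = β/(α−1) = 11.11725/7.20 = 1.5441.

1.5441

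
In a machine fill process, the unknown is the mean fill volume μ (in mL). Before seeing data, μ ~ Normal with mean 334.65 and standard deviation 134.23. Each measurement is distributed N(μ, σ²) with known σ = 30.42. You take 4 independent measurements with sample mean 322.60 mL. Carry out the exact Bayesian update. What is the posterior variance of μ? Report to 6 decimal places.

228.411337

For Normal data with known variance σ², a Normal(μ₀, σ₀²) prior on μ is conjugate. Posterior precision = 1/σ₀² + n/σ²; posterior mean is the precision-weighted average of μ₀ and x̄.
σ₀² = 134.23² = 18017.6929, σ² = 30.42² = 925.3764; σ² + n·σ₀² = 925.3764 + 4·18017.6929 = 72996.148.
Posterior precision = 1/σ₀² + n/σ² = 1/18017.6929 + 4/925.3764 = (σ² + n·σ₀²)/(σ₀²σ²) = 72996.148/(18017.6929·925.3764); posterior variance σₙ² = σ₀²σ²/(σ² + n·σ₀²) = 18017.6929·925.3764/72996.148 = 228.411337.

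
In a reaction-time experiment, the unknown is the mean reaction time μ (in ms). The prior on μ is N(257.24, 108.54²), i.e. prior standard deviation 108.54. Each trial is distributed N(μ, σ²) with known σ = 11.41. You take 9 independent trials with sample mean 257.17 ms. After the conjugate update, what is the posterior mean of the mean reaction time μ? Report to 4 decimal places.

For Normal data with known variance σ², a Normal(μ₀, σ₀²) prior on μ is conjugate. Posterior precision = 1/σ₀² + n/σ²; posterior mean is the precision-weighted average of μ₀ and x̄.
n·x̄ = 9·257.17 = 2314.53.
σ₀² = 108.54² = 11780.9316, σ² = 11.41² = 130.1881; σ² + n·σ₀² = 130.1881 + 9·11780.9316 = 106158.5725.
Posterior mean = (μ₀/σ₀² + n·x̄/σ²)/(1/σ₀² + n/σ²) = (σ²·μ₀ + σ₀²·n·x̄)/(σ² + n·σ₀²) = (130.1881·257.24 + 11780.9316·2314.53)/106158.5725 = 27300809.202992/106158.5725 = 257.1701.

257.1701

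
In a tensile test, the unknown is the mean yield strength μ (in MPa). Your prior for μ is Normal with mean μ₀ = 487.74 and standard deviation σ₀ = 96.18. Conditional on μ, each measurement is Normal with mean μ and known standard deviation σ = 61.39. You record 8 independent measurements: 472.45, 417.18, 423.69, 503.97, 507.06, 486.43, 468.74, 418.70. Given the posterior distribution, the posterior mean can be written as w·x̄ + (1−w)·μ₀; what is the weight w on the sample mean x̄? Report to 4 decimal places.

0.9515

For Normal data with known variance σ², a Normal(μ₀, σ₀²) prior on μ is conjugate. Posterior precision = 1/σ₀² + n/σ²; posterior mean is the precision-weighted average of μ₀ and x̄.
σ₀² = 96.18² = 9250.5924, σ² = 61.39² = 3768.7321. Prior precision 1/σ₀² = 1/9250.5924; data precision n/σ² = 8/3768.7321.
w = (n/σ²)/(1/σ₀² + n/σ²) = n·σ₀²/(σ² + n·σ₀²) = 8·9250.5924/(3768.7321 + 8·9250.5924) = 74004.7392/77773.4713 = 0.9515.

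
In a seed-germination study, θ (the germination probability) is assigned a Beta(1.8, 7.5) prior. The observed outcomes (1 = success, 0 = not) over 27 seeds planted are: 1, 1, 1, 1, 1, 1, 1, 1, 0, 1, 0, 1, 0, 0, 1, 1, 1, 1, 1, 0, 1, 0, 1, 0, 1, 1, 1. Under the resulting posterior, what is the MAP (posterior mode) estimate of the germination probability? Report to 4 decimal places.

The Beta prior is conjugate to a Binomial/Bernoulli likelihood; the update adds successes to α and failures to β.
Posterior: Beta(α+k, β+n−k) = Beta(1.8+20, 7.5+7) = Beta(21.8, 14.5).
Mode of Beta(a,b) for a,b>1 is (a−1)/(a+b−2) = 20.8/34.3 = 0.6064.

0.6064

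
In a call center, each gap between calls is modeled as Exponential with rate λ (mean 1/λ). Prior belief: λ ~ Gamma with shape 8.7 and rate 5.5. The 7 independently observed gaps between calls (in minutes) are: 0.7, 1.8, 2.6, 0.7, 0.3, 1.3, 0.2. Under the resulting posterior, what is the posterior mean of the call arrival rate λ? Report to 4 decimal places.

1.1985

With a Gamma(shape α, rate β) prior on the exponential rate λ, the posterior after n observations with total T = Σxᵢ is Gamma(α+n, β+T).
Sum of observations T = 7.6 minutes; n = 7.
Posterior: Gamma(8.7+7, 5.5+7.6) = Gamma(15.7, 13.1).
Posterior mean of λ = α/β = 15.7/13.1 = 1.1985.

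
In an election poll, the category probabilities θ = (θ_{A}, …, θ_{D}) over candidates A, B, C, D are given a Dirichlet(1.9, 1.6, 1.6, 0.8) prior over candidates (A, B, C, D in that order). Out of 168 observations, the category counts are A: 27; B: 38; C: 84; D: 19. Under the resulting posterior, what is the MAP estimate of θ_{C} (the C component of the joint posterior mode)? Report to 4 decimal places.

The Dirichlet prior is conjugate to the Multinomial likelihood: each posterior αⱼ = prior αⱼ + observed count nⱼ.
Posterior concentration: (28.9, 39.6, 85.6, 19.8), total = 173.9.
Joint mode component: (α_{C}−1)/(Σα−K) = 84.6/169.9 = 0.4979.

0.4979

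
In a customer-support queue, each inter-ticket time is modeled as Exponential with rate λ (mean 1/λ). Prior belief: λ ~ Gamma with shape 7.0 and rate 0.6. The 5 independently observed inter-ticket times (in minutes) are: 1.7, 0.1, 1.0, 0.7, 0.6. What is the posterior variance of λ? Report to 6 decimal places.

0.543232

With a Gamma(shape α, rate β) prior on the exponential rate λ, the posterior after n observations with total T = Σxᵢ is Gamma(α+n, β+T).
Sum of observations T = 4.1 minutes; n = 5.
Posterior: Gamma(7.0+5, 0.6+4.1) = Gamma(12.0, 4.7).
Var = α/β² = 0.543232.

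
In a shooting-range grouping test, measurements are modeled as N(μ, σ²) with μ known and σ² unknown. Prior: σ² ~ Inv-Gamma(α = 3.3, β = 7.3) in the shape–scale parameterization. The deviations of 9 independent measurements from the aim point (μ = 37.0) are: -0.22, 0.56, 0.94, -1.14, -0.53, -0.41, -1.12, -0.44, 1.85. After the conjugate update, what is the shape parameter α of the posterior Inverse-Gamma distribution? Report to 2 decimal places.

With known mean μ and an Inverse-Gamma(α, β) prior on σ², the Normal likelihood is conjugate: posterior is Inv-Gamma(α + n/2, β + Σ(xᵢ−μ)²/2).
Σ(xᵢ−μ)² = (-0.22)² + (0.56)² + (0.94)² + (-1.14)² + (-0.53)² + (-0.41)² + (-1.12)² + (-0.44)² + (1.85)² = 7.8647.
Posterior: Inv-Gamma(3.3 + 9/2, 7.3 + 7.8647/2) = Inv-Gamma(7.80, 11.23235).
Posterior α = 7.80.

7.80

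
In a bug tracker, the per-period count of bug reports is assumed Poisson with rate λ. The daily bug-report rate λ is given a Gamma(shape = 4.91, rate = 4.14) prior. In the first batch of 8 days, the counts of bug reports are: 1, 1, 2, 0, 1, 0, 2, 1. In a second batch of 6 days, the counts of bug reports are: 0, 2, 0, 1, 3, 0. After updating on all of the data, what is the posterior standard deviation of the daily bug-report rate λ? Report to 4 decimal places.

0.2397

With a Gamma(shape α, rate β) prior, the Poisson likelihood is conjugate: the posterior is Gamma(α + ΣXᵢ, β + n).
Batch 1: sum of counts S = 8 over n = 8 days.
After batch 1: Gamma(α+S, β+n) = Gamma(4.91+8, 4.14+8) = Gamma(12.91, 12.14).
Batch 2: sum of counts S = 6 over n = 6 days.
After batch 2: Gamma(α+S, β+n) = Gamma(12.91+6, 12.14+6) = Gamma(18.91, 18.14).
SD = √α/β = √18.91/18.14 = 0.2397.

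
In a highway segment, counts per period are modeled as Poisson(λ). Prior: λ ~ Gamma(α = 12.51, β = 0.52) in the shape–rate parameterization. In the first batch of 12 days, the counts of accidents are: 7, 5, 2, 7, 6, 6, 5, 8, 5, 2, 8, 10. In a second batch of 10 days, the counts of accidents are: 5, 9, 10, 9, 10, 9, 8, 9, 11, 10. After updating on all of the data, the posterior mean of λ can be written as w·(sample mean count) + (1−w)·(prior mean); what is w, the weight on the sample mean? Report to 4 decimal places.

With a Gamma(shape α, rate β) prior, the Poisson likelihood is conjugate: the posterior is Gamma(α + ΣXᵢ, β + n).
Total number of days: n = 12 + 10 = 22.
Posterior mean = (α₀+S)/(β₀+n) = [n/(β₀+n)]·(S/n) + [β₀/(β₀+n)]·(α₀/β₀), so only n and β₀ enter the weight.
Weight on data w = n/(β₀+n) = 22/(0.52+22) = 22/22.52 = 0.9769.

0.9769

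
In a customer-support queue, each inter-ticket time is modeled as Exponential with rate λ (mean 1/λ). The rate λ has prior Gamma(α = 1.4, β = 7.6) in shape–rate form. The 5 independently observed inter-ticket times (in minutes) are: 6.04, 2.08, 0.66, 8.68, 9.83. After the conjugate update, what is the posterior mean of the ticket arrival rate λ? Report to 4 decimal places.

With a Gamma(shape α, rate β) prior on the exponential rate λ, the posterior after n observations with total T = Σxᵢ is Gamma(α+n, β+T).
Sum of observations T = 27.29 minutes; n = 5.
Posterior: Gamma(1.4+5, 7.6+27.29) = Gamma(6.4, 34.89).
Posterior mean of λ = α/β = 6.4/34.89 = 0.1834.

0.1834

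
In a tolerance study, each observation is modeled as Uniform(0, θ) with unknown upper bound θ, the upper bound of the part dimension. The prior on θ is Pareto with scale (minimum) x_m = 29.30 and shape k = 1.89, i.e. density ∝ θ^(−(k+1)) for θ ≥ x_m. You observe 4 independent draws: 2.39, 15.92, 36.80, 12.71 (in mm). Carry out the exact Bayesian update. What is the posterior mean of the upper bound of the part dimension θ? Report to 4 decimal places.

A Pareto(scale x_m, shape k) prior on the upper bound θ of Uniform(0, θ) is conjugate: posterior is Pareto(max(x_m, max xᵢ), k + n).
Sample maximum = 36.80; prior scale x_m = 29.30 → posterior scale = max = 36.80.
Posterior shape = 1.89 + 4 = 5.89.
E[θ|data] = k·x_m/(k−1) = 5.89·36.80/4.89 = 44.3256.

44.3256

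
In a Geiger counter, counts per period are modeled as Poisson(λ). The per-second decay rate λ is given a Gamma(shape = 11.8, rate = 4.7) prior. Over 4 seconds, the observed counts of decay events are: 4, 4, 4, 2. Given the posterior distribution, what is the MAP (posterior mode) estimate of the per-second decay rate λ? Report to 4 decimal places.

With a Gamma(shape α, rate β) prior, the Poisson likelihood is conjugate: the posterior is Gamma(α + ΣXᵢ, β + n).
Sum of counts S = 14 over n = 4 seconds.
Posterior: Gamma(α+S, β+n) = Gamma(11.8+14, 4.7+4) = Gamma(25.8, 8.7).
Mode of Gamma(α,β) for α≥1 is (α−1)/β = 24.8/8.7 = 2.8506.

2.8506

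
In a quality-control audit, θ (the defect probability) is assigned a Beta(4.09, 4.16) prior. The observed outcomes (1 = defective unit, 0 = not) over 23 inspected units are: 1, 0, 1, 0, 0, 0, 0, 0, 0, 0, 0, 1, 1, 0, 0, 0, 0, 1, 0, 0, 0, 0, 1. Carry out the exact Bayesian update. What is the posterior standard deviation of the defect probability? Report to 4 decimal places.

The Beta prior is conjugate to a Binomial/Bernoulli likelihood; the update adds successes to α and failures to β.
Posterior: Beta(α+k, β+n−k) = Beta(4.09+6, 4.16+17) = Beta(10.09, 21.16).
Var = αβ/((α+β)²(α+β+1)) = 10.09·21.16/(31.25²·32.25) = 0.00677918; SD = √0.00677918 = 0.0823.

0.0823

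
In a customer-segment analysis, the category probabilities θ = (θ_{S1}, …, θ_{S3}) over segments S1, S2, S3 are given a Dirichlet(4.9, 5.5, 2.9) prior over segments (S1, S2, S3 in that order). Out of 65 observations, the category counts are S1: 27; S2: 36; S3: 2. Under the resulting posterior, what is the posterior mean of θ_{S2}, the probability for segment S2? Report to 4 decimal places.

0.5300

The Dirichlet prior is conjugate to the Multinomial likelihood: each posterior αⱼ = prior αⱼ + observed count nⱼ.
Posterior concentration: (31.9, 41.5, 4.9), total = 78.3.
E[θ_{S2}|data] = α_{S2}/Σα = 41.5/78.3 = 0.5300.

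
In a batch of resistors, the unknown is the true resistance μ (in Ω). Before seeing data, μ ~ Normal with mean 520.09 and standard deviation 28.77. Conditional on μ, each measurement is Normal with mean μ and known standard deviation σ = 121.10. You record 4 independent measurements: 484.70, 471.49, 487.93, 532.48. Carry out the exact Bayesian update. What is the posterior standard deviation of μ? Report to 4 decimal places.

For Normal data with known variance σ², a Normal(μ₀, σ₀²) prior on μ is conjugate. Posterior precision = 1/σ₀² + n/σ²; posterior mean is the precision-weighted average of μ₀ and x̄.
σ₀² = 28.77² = 827.7129, σ² = 121.10² = 14665.21; σ² + n·σ₀² = 14665.21 + 4·827.7129 = 17976.0616.
Posterior precision = 1/σ₀² + n/σ² = 1/827.7129 + 4/14665.21 = (σ² + n·σ₀²)/(σ₀²σ²) = 17976.0616/(827.7129·14665.21); posterior variance σₙ² = σ₀²σ²/(σ² + n·σ₀²) = 827.7129·14665.21/17976.0616 = 675.263791.
Posterior SD = √σₙ² = √(827.7129·14665.21/17976.0616) = 25.9858.

25.9858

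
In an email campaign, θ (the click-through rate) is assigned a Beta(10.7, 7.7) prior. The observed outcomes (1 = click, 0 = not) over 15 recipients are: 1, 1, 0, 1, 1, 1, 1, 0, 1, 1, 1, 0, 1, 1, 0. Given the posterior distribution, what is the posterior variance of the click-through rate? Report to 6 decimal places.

0.006616

The Beta prior is conjugate to a Binomial/Bernoulli likelihood; the update adds successes to α and failures to β.
Posterior: Beta(α+k, β+n−k) = Beta(10.7+11, 7.7+4) = Beta(21.7, 11.7).
Var = αβ/((α+β)²(α+β+1)) = 21.7·11.7/(33.4²·34.4) = 0.006616.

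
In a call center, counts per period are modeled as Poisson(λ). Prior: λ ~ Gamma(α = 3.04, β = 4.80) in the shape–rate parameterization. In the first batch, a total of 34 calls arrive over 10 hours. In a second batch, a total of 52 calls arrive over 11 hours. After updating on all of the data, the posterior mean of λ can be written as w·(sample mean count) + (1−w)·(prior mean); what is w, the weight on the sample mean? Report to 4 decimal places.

With a Gamma(shape α, rate β) prior, the Poisson likelihood is conjugate: the posterior is Gamma(α + ΣXᵢ, β + n).
Total number of hours: n = 10 + 11 = 21.
Posterior mean = (α₀+S)/(β₀+n) = [n/(β₀+n)]·(S/n) + [β₀/(β₀+n)]·(α₀/β₀), so only n and β₀ enter the weight.
Weight on data w = n/(β₀+n) = 21/(4.80+21) = 21/25.80 = 0.8140.

0.8140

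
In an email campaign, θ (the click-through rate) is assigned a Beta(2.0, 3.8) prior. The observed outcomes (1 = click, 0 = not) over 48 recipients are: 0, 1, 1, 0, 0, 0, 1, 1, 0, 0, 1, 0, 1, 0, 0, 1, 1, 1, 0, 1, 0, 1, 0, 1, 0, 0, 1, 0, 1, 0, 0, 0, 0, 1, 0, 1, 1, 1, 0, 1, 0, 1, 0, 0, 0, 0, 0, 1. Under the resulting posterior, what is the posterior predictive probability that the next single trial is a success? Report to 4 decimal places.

0.4275

The Beta prior is conjugate to a Binomial/Bernoulli likelihood; the update adds successes to α and failures to β.
Posterior: Beta(α+k, β+n−k) = Beta(2.0+21, 3.8+27) = Beta(23.0, 30.8).
For a single future Bernoulli trial, P(success | data) = α/(α+β) = 0.4275.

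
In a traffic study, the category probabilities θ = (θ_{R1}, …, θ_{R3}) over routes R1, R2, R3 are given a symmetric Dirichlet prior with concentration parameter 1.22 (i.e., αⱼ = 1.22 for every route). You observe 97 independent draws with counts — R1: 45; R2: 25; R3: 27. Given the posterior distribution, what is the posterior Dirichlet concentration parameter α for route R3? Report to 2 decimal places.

28.22

The Dirichlet prior is conjugate to the Multinomial likelihood: each posterior αⱼ = prior αⱼ + observed count nⱼ.
Posterior concentration: (46.22, 26.22, 28.22), total = 100.66.
α_{R3} = 1.22 + 27 = 28.22.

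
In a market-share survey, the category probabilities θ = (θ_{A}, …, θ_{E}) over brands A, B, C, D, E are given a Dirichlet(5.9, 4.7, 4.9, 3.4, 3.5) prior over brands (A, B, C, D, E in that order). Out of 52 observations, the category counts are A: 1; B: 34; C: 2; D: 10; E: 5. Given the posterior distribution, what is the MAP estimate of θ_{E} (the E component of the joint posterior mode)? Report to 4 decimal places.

The Dirichlet prior is conjugate to the Multinomial likelihood: each posterior αⱼ = prior αⱼ + observed count nⱼ.
Posterior concentration: (6.9, 38.7, 6.9, 13.4, 8.5), total = 74.4.
Joint mode component: (α_{E}−1)/(Σα−K) = 7.5/69.4 = 0.1081.

0.1081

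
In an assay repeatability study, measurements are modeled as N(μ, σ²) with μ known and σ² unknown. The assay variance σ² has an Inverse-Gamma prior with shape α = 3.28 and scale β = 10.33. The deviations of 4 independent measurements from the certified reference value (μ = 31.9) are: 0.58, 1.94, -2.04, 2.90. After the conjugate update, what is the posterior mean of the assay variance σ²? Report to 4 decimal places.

4.3612

With known mean μ and an Inverse-Gamma(α, β) prior on σ², the Normal likelihood is conjugate: posterior is Inv-Gamma(α + n/2, β + Σ(xᵢ−μ)²/2).
Σ(xᵢ−μ)² = (0.58)² + (1.94)² + (-2.04)² + (2.90)² = 16.6716.
Posterior: Inv-Gamma(3.28 + 4/2, 10.33 + 16.6716/2) = Inv-Gamma(5.28, 18.66580).
E[σ²|data] = β/(α−1) = 18.66580/4.28 = 4.3612.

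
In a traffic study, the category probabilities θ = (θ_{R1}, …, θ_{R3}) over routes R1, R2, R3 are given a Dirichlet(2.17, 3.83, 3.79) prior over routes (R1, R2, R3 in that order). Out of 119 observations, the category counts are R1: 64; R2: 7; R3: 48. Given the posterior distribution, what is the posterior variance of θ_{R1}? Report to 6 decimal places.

The Dirichlet prior is conjugate to the Multinomial likelihood: each posterior αⱼ = prior αⱼ + observed count nⱼ.
Posterior concentration: (66.17, 10.83, 51.79), total = 128.79.
Var[θ_j] = α_j(Σα−α_j)/((Σα)²(Σα+1)) = 66.17·62.62/(128.79²·129.79) = 0.001925.

0.001925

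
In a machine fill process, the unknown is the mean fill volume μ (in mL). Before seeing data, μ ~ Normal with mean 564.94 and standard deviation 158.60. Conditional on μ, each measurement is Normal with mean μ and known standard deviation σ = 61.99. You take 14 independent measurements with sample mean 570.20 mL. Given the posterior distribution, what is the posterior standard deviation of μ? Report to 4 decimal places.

For Normal data with known variance σ², a Normal(μ₀, σ₀²) prior on μ is conjugate. Posterior precision = 1/σ₀² + n/σ²; posterior mean is the precision-weighted average of μ₀ and x̄.
σ₀² = 158.60² = 25153.96, σ² = 61.99² = 3842.7601; σ² + n·σ₀² = 3842.7601 + 14·25153.96 = 355998.2001.
Posterior precision = 1/σ₀² + n/σ² = 1/25153.96 + 14/3842.7601 = (σ² + n·σ₀²)/(σ₀²σ²) = 355998.2001/(25153.96·3842.7601); posterior variance σₙ² = σ₀²σ²/(σ² + n·σ₀²) = 25153.96·3842.7601/355998.2001 = 271.520007.
Posterior SD = √σₙ² = √(25153.96·3842.7601/355998.2001) = 16.4779.

16.4779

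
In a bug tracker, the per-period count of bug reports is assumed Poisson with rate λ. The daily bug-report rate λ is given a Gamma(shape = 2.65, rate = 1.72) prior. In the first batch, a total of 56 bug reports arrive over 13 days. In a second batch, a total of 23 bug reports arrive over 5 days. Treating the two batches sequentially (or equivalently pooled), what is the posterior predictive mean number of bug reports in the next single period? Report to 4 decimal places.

With a Gamma(shape α, rate β) prior, the Poisson likelihood is conjugate: the posterior is Gamma(α + ΣXᵢ, β + n).
After batch 1: Gamma(α+S, β+n) = Gamma(2.65+56, 1.72+13) = Gamma(58.65, 14.72).
After batch 2: Gamma(α+S, β+n) = Gamma(58.65+23, 14.72+5) = Gamma(81.65, 19.72).
The predictive distribution for one future period is NegBinom with mean α/β = 4.1405.

4.1405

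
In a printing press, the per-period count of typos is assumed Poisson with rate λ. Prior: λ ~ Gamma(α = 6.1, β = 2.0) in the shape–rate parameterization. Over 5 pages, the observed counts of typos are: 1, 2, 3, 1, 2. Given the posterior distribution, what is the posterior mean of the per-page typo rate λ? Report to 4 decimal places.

With a Gamma(shape α, rate β) prior, the Poisson likelihood is conjugate: the posterior is Gamma(α + ΣXᵢ, β + n).
Sum of counts S = 9 over n = 5 pages.
Posterior: Gamma(α+S, β+n) = Gamma(6.1+9, 2.0+5) = Gamma(15.1, 7.0).
Posterior mean = α/β = 15.1/7.0 = 2.1571.

2.1571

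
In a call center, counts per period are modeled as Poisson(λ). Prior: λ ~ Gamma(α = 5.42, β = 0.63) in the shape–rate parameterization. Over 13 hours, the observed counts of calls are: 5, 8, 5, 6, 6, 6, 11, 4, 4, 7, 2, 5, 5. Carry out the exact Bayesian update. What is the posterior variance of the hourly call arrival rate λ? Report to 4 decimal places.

With a Gamma(shape α, rate β) prior, the Poisson likelihood is conjugate: the posterior is Gamma(α + ΣXᵢ, β + n).
Sum of counts S = 74 over n = 13 hours.
Posterior: Gamma(α+S, β+n) = Gamma(5.42+74, 0.63+13) = Gamma(79.42, 13.63).
Var = α/β² = 79.42/13.63² = 0.4275.

0.4275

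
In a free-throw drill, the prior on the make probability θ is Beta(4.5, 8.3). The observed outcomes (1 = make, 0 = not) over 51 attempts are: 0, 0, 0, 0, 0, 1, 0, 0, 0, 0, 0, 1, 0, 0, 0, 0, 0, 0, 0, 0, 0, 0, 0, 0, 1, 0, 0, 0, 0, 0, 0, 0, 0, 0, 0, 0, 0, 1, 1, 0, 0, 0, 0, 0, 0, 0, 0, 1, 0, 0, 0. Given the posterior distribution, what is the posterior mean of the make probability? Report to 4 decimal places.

The Beta prior is conjugate to a Binomial/Bernoulli likelihood; the update adds successes to α and failures to β.
Posterior: Beta(α+k, β+n−k) = Beta(4.5+6, 8.3+45) = Beta(10.5, 53.3).
Posterior mean = α/(α+β) = 10.5/63.8 = 0.1646.

0.1646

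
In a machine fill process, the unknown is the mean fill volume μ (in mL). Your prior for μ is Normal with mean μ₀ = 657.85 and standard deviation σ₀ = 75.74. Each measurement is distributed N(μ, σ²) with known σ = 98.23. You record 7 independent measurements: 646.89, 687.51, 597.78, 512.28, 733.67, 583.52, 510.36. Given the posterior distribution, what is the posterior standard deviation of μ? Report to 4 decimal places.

For Normal data with known variance σ², a Normal(μ₀, σ₀²) prior on μ is conjugate. Posterior precision = 1/σ₀² + n/σ²; posterior mean is the precision-weighted average of μ₀ and x̄.
σ₀² = 75.74² = 5736.5476, σ² = 98.23² = 9649.1329; σ² + n·σ₀² = 9649.1329 + 7·5736.5476 = 49804.9661.
Posterior precision = 1/σ₀² + n/σ² = 1/5736.5476 + 7/9649.1329 = (σ² + n·σ₀²)/(σ₀²σ²) = 49804.9661/(5736.5476·9649.1329); posterior variance σₙ² = σ₀²σ²/(σ² + n·σ₀²) = 5736.5476·9649.1329/49804.9661 = 1111.389376.
Posterior SD = √σₙ² = √(5736.5476·9649.1329/49804.9661) = 33.3375.

33.3375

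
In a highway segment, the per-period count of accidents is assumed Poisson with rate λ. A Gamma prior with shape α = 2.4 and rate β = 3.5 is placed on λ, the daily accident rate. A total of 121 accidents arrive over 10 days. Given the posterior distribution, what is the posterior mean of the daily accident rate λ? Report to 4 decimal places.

9.1407

With a Gamma(shape α, rate β) prior, the Poisson likelihood is conjugate: the posterior is Gamma(α + ΣXᵢ, β + n).
Posterior: Gamma(α+S, β+n) = Gamma(2.4+121, 3.5+10) = Gamma(123.4, 13.5).
Posterior mean = α/β = 123.4/13.5 = 9.1407.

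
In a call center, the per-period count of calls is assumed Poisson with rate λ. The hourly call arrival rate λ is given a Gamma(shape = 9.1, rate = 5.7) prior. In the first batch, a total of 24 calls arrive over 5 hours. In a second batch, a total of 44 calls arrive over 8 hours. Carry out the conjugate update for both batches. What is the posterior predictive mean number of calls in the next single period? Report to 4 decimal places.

With a Gamma(shape α, rate β) prior, the Poisson likelihood is conjugate: the posterior is Gamma(α + ΣXᵢ, β + n).
After batch 1: Gamma(α+S, β+n) = Gamma(9.1+24, 5.7+5) = Gamma(33.1, 10.7).
After batch 2: Gamma(α+S, β+n) = Gamma(33.1+44, 10.7+8) = Gamma(77.1, 18.7).
The predictive distribution for one future period is NegBinom with mean α/β = 4.1230.

4.1230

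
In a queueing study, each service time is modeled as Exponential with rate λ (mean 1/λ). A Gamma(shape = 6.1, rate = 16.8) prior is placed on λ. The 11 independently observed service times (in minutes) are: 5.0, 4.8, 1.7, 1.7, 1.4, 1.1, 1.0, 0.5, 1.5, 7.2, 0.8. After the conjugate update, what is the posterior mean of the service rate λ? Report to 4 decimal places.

With a Gamma(shape α, rate β) prior on the exponential rate λ, the posterior after n observations with total T = Σxᵢ is Gamma(α+n, β+T).
Sum of observations T = 26.7 minutes; n = 11.
Posterior: Gamma(6.1+11, 16.8+26.7) = Gamma(17.1, 43.5).
Posterior mean of λ = α/β = 17.1/43.5 = 0.3931.

0.3931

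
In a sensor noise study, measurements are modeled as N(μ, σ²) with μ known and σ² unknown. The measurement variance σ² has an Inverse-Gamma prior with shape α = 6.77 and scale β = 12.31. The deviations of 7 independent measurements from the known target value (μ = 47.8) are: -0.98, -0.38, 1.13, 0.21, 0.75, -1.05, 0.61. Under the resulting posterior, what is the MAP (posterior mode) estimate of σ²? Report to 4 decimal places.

1.2903

With known mean μ and an Inverse-Gamma(α, β) prior on σ², the Normal likelihood is conjugate: posterior is Inv-Gamma(α + n/2, β + Σ(xᵢ−μ)²/2).
Σ(xᵢ−μ)² = (-0.98)² + (-0.38)² + (1.13)² + (0.21)² + (0.75)² + (-1.05)² + (0.61)² = 4.4629.
Posterior: Inv-Gamma(6.77 + 7/2, 12.31 + 4.4629/2) = Inv-Gamma(10.27, 14.54145).
Mode = β/(α+1) = 14.54145/11.27 = 1.2903.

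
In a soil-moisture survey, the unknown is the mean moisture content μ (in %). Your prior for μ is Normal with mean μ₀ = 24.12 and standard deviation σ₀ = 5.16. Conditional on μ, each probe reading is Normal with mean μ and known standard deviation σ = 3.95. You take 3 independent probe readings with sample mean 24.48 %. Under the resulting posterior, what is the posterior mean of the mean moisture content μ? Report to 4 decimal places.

24.4212

For Normal data with known variance σ², a Normal(μ₀, σ₀²) prior on μ is conjugate. Posterior precision = 1/σ₀² + n/σ²; posterior mean is the precision-weighted average of μ₀ and x̄.
n·x̄ = 3·24.48 = 73.44.
σ₀² = 5.16² = 26.6256, σ² = 3.95² = 15.6025; σ² + n·σ₀² = 15.6025 + 3·26.6256 = 95.4793.
Posterior mean = (μ₀/σ₀² + n·x̄/σ²)/(1/σ₀² + n/σ²) = (σ²·μ₀ + σ₀²·n·x̄)/(σ² + n·σ₀²) = (15.6025·24.12 + 26.6256·73.44)/95.4793 = 2331.716364/95.4793 = 24.4212.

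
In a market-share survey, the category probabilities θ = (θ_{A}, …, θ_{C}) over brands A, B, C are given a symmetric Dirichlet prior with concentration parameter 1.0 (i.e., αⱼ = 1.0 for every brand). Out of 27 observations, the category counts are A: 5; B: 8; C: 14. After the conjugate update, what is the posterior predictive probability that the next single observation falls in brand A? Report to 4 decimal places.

0.2000

The Dirichlet prior is conjugate to the Multinomial likelihood: each posterior αⱼ = prior αⱼ + observed count nⱼ.
Posterior concentration: (6.0, 9.0, 15.0), total = 30.0.
P(next = A | data) = α_{A}/Σα = 0.2000.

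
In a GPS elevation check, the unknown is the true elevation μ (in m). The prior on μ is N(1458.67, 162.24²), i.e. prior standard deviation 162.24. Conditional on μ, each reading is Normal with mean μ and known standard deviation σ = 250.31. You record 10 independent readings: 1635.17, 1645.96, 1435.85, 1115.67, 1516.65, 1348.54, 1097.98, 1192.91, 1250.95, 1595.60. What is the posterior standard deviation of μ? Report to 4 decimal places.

71.1397

For Normal data with known variance σ², a Normal(μ₀, σ₀²) prior on μ is conjugate. Posterior precision = 1/σ₀² + n/σ²; posterior mean is the precision-weighted average of μ₀ and x̄.
σ₀² = 162.24² = 26321.8176, σ² = 250.31² = 62655.0961; σ² + n·σ₀² = 62655.0961 + 10·26321.8176 = 325873.2721.
Posterior precision = 1/σ₀² + n/σ² = 1/26321.8176 + 10/62655.0961 = (σ² + n·σ₀²)/(σ₀²σ²) = 325873.2721/(26321.8176·62655.0961); posterior variance σₙ² = σ₀²σ²/(σ² + n·σ₀²) = 26321.8176·62655.0961/325873.2721 = 5060.850804.
Posterior SD = √σₙ² = √(26321.8176·62655.0961/325873.2721) = 71.1397.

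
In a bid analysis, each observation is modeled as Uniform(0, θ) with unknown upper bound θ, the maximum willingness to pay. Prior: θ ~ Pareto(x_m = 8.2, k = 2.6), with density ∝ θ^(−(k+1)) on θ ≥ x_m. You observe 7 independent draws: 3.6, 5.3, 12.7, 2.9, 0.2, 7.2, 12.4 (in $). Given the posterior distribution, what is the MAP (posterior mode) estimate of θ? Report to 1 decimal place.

A Pareto(scale x_m, shape k) prior on the upper bound θ of Uniform(0, θ) is conjugate: posterior is Pareto(max(x_m, max xᵢ), k + n).
Sample maximum = 12.7; prior scale x_m = 8.2 → posterior scale = max = 12.7.
Posterior shape = 2.6 + 7 = 9.6.
The Pareto density is decreasing on [x_m, ∞), so the mode is x_m = 12.7.

12.7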